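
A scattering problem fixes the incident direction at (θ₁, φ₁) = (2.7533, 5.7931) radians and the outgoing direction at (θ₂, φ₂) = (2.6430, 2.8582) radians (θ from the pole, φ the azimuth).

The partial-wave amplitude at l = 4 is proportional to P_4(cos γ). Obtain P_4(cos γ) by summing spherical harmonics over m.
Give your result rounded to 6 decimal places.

-0.425950

Addition theorem: P_4(cos γ) = (4π/9) Σ_m Y*_{lm}(Ω₁) Y_{lm}(Ω₂), m = −4…4:
  m=-4: Y*=-0.00345 - 0.00841j  Y=0.00980 + 0.02096j  product 0.00014 - 0.00015j
  m=-3: Y*=-0.00631 + 0.06256j  Y=0.07932 + 0.09032j  product -0.00615 + 0.00439j
  m=-2: Y*=0.13343 - 0.19901j  Y=0.28390 + 0.18069j  product 0.07384 - 0.03239j
  m=-1: Y*=-0.43830 + 0.23383j  Y=0.45770 + 0.13330j  product -0.23178 + 0.04860j
  m=+0: Y*=0.31581 + 0.00000j  Y=0.07230 + 0.00000j  product 0.02283 + 0.00000j
  m=+1: Y*=0.43830 + 0.23383j  Y=-0.45770 + 0.13330j  product -0.23178 - 0.04860j
  m=+2: Y*=0.13343 + 0.19901j  Y=0.28390 - 0.18069j  product 0.07384 + 0.03239j
  m=+3: Y*=0.00631 + 0.06256j  Y=-0.07932 + 0.09032j  product -0.00615 - 0.00439j
  m=+4: Y*=-0.00345 + 0.00841j  Y=0.00980 - 0.02096j  product 0.00014 + 0.00015j
Total Σ_m = -0.30506 + 0.00000j. Multiply by 1.396263: -0.42595 + 0.00000j. P_4(cos γ) = -0.425950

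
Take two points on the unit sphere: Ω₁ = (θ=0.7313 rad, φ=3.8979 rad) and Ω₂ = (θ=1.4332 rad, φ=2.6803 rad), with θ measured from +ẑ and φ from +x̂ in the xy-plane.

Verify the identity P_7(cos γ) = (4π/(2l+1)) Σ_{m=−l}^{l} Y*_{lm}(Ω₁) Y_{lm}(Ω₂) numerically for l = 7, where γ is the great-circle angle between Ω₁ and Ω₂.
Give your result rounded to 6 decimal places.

Expand P_7 via completeness: Σ_{m} conj(Y_{7,m}) at Ω₁ times Y_{7,m} at Ω₂ —
  term(m=-7) = -0.008600+0.010872i   from Y*(Ω₁)=-0.016280+0.024754i, Y(Ω₂)=+0.466092+0.040867i
  term(m=-6) = +0.015613+0.025559i   from Y*(Ω₁)=-0.021456-0.121674i, Y(Ω₂)=-0.225672+0.088527i
  term(m=-5) = -0.078395+0.015499i   from Y*(Ω₁)=+0.242497+0.180528i, Y(Ω₂)=-0.177389+0.195972i
  term(m=-4) = -0.019183+0.120389i   from Y*(Ω₁)=-0.453468+0.053007i, Y(Ω₂)=+0.072347-0.257029i
  term(m=-3) = -0.057714-0.032375i   from Y*(Ω₁)=+0.218687-0.260625i, Y(Ω₂)=-0.036145-0.191118i
  term(m=-2) = +0.022154-0.018904i   from Y*(Ω₁)=-0.006196-0.106366i, Y(Ω₂)=+0.165031+0.217895i
  term(m=-1) = +0.022585+0.061263i   from Y*(Ω₁)=+0.285141+0.269016i, Y(Ω₂)=+0.149151+0.074137i
  term(m=+0) = +0.003333+0.000000i   from Y*(Ω₁)=-0.012140-0.000000i, Y(Ω₂)=-0.274576+0.000000i
  term(m=+1) = +0.022585-0.061263i   from Y*(Ω₁)=-0.285141+0.269016i, Y(Ω₂)=-0.149151+0.074137i
  term(m=+2) = +0.022154+0.018904i   from Y*(Ω₁)=-0.006196+0.106366i, Y(Ω₂)=+0.165031-0.217895i
  term(m=+3) = -0.057714+0.032375i   from Y*(Ω₁)=-0.218687-0.260625i, Y(Ω₂)=+0.036145-0.191118i
  term(m=+4) = -0.019183-0.120389i   from Y*(Ω₁)=-0.453468-0.053007i, Y(Ω₂)=+0.072347+0.257029i
  term(m=+5) = -0.078395-0.015499i   from Y*(Ω₁)=-0.242497+0.180528i, Y(Ω₂)=+0.177389+0.195972i
  term(m=+6) = +0.015613-0.025559i   from Y*(Ω₁)=-0.021456+0.121674i, Y(Ω₂)=-0.225672-0.088527i
  term(m=+7) = -0.008600-0.010872i   from Y*(Ω₁)=+0.016280+0.024754i, Y(Ω₂)=-0.466092+0.040867i
Σ over m = -0.203745+0.000000i; ×(4π/15) → -0.170689+0.000000i. Real part: -0.170689

-0.170689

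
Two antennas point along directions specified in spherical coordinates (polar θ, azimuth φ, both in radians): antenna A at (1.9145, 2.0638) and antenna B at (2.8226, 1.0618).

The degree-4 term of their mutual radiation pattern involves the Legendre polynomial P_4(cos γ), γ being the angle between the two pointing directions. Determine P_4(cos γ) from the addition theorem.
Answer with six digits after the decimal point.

-0.255112

Term-by-term m-sum for l=4 (normalisation 4π/9 = 1.396263):
  m=-4: Y*=(-0.135805, 0.320122)  Y=(-0.001920, 0.003826)  product (-0.000964, -0.001134)
  m=-3: Y*=(-0.350540, 0.032265)  Y=(0.036624, -0.001605)  product (-0.012786, 0.001744)
  m=-2: Y*=(0.033579, 0.050720)  Y=(-0.091759, -0.148725)  product (0.004462, -0.009648)
  m=-1: Y*=(-0.156644, 0.291565)  Y=(-0.227341, 0.407391)  product (-0.083169, -0.130100)
  m=+0: Y*=(0.004729, -0.000000)  Y=(0.465932, 0.000000)  product (0.002204, 0.000000)
  m=+1: Y*=(0.156644, 0.291565)  Y=(0.227341, 0.407391)  product (-0.083169, 0.130100)
  m=+2: Y*=(0.033579, -0.050720)  Y=(-0.091759, 0.148725)  product (0.004462, 0.009648)
  m=+3: Y*=(0.350540, 0.032265)  Y=(-0.036624, -0.001605)  product (-0.012786, -0.001744)
  m=+4: Y*=(-0.135805, -0.320122)  Y=(-0.001920, -0.003826)  product (-0.000964, 0.001134)
Total Σ_m = (-0.182711, 0.000000). Multiply by 1.396263: (-0.255112, 0.000000). P_4(cos γ) = -0.255112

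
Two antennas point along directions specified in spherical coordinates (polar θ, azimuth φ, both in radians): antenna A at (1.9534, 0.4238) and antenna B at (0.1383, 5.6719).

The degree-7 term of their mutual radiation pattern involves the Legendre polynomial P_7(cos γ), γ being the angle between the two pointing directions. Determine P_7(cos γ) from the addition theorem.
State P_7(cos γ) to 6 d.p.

Addition theorem: P_7(cos γ) = (4π/15) Σ_m Y*_{lm}(Ω₁) Y_{lm}(Ω₂), m = −7…7:
  m=-7: Y*=(-0.291179, 0.051481)  Y=(-0.000000, -0.000000)  product (0.000000, 0.000000)
  m=-6: Y*=(0.367783, -0.250963)  Y=(-0.000011, -0.000006)  product (-0.000006, 0.000000)
  m=-5: Y*=(-0.106685, 0.174712)  Y=(-0.000214, 0.000018)  product (0.000020, -0.000039)
  m=-4: Y*=(-0.029915, 0.239222)  Y=(-0.001964, 0.001643)  product (-0.000334, -0.000519)
  m=-3: Y*=(-0.089126, -0.288736)  Y=(-0.005719, 0.021236)  product (0.006641, -0.000241)
  m=-2: Y*=(-0.081380, -0.092191)  Y=(0.044929, 0.123765)  product (0.007754, -0.014214)
  m=-1: Y*=(0.289602, 0.130651)  Y=(0.404344, 0.283378)  product (0.080075, 0.134895)
  m=+0: Y*=(0.086584, -0.000000)  Y=(0.818788, 0.000000)  product (0.070894, 0.000000)
  m=+1: Y*=(-0.289602, 0.130651)  Y=(-0.404344, 0.283378)  product (0.080075, -0.134895)
  m=+2: Y*=(-0.081380, 0.092191)  Y=(0.044929, -0.123765)  product (0.007754, 0.014214)
  m=+3: Y*=(0.089126, -0.288736)  Y=(0.005719, 0.021236)  product (0.006641, 0.000241)
  m=+4: Y*=(-0.029915, -0.239222)  Y=(-0.001964, -0.001643)  product (-0.000334, 0.000519)
  m=+5: Y*=(0.106685, 0.174712)  Y=(0.000214, 0.000018)  product (0.000020, 0.000039)
  m=+6: Y*=(0.367783, 0.250963)  Y=(-0.000011, 0.000006)  product (-0.000006, -0.000000)
  m=+7: Y*=(0.291179, 0.051481)  Y=(0.000000, -0.000000)  product (0.000000, -0.000000)
Accumulated sum (0.259194, -0.000000); after 4π/(2l+1) scaling, (0.217142, -0.000000) ⇒ P_7 = 0.217142

0.217142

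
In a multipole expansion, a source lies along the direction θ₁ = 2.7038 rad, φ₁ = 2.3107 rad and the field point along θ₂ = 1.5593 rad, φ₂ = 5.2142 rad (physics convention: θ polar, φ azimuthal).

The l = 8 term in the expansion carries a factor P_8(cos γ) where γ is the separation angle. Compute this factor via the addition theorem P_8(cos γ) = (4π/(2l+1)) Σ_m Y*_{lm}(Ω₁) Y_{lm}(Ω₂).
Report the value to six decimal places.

Term-by-term m-sum for l=8 (normalisation 4π/17 = 0.739198):
  m=-8: (0.000503, -0.000191) × (-0.331045, 0.394709) = (-0.000091, 0.000262)  (running Σ = (-0.000091, 0.000262))
  m=-7: (0.004104, 0.002069) × (0.008591, 0.022078) = (-0.000010, 0.000108)  (running Σ = (-0.000101, 0.000370))
  m=-6: (0.006660, 0.023788) × (-0.372317, -0.048951) = (-0.001315, -0.009183)  (running Σ = (-0.001416, -0.008812))
  m=-5: (-0.049678, 0.079603) × (-0.016563, 0.022596) = (-0.000976, -0.002441)  (running Σ = (-0.002392, -0.011253))
  m=-4: (-0.251564, 0.046291) × (-0.142475, -0.305446) = (0.049981, 0.070244)  (running Σ = (0.047589, 0.058990))
  m=-3: (-0.380062, -0.288275) × (-0.030020, -0.001965) = (0.010843, 0.009401)  (running Σ = (0.058432, 0.068391))
  m=-2: (-0.046228, -0.506658) × (0.172511, -0.270823) = (-0.145189, -0.074885)  (running Σ = (-0.086758, -0.006493))
  m=-1: (0.038056, -0.041686) × (-0.014900, -0.027158) = (-0.001699, -0.000412)  (running Σ = (-0.088457, -0.006906))
  m=0: (-0.473224, -0.000000) × (0.316525, 0.000000) = (-0.149787, -0.000000)  (running Σ = (-0.238244, -0.006906))
  m=1: (-0.038056, -0.041686) × (0.014900, -0.027158) = (-0.001699, 0.000412)  (running Σ = (-0.239943, -0.006493))
  m=2: (-0.046228, 0.506658) × (0.172511, 0.270823) = (-0.145189, 0.074885)  (running Σ = (-0.385132, 0.068391))
  m=3: (0.380062, -0.288275) × (0.030020, -0.001965) = (0.010843, -0.009401)  (running Σ = (-0.374290, 0.058990))
  m=4: (-0.251564, -0.046291) × (-0.142475, 0.305446) = (0.049981, -0.070244)  (running Σ = (-0.324309, -0.011253))
  m=5: (0.049678, 0.079603) × (0.016563, 0.022596) = (-0.000976, 0.002441)  (running Σ = (-0.325285, -0.008812))
  m=6: (0.006660, -0.023788) × (-0.372317, 0.048951) = (-0.001315, 0.009183)  (running Σ = (-0.326600, 0.000370))
  m=7: (-0.004104, 0.002069) × (-0.008591, 0.022078) = (-0.000010, -0.000108)  (running Σ = (-0.326610, 0.000262))
  m=8: (0.000503, 0.000191) × (-0.331045, -0.394709) = (-0.000091, -0.000262)  (running Σ = (-0.326701, -0.000000))
Σ over m = (-0.326701, -0.000000); ×(4π/17) → (-0.241497, -0.000000). Real part: -0.241497

-0.241497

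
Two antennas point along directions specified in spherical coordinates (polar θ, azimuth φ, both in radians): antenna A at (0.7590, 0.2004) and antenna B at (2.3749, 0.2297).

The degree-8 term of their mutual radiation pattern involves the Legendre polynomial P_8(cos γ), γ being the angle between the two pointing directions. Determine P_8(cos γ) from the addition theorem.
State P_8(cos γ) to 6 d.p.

Expand P_8 via completeness: Σ_{m} conj(Y_{8,m}) at Ω₁ times Y_{8,m} at Ω₂ —
  m=-8: Y*=(-0.000840, 0.025920)  Y=(-0.007292, -0.026680)  product (0.000698, -0.000167)
  m=-7: Y*=(0.018286, 0.107823)  Y=(0.004260, 0.114773)  product (-0.012297, 0.002558)
  m=-6: Y*=(0.099305, 0.257255)  Y=(0.054467, -0.279300)  product (0.077260, -0.013724)
  m=-5: Y*=(0.240154, 0.375667)  Y=(-0.184405, 0.410401)  product (-0.198460, 0.029284)
  m=-4: Y*=(0.281020, 0.290276)  Y=(0.237847, -0.311580)  product (0.157284, -0.018519)
  m=-3: Y*=(0.020469, 0.014040)  Y=(-0.001095, 0.000902)  product (-0.000035, 0.000003)
  m=-2: Y*=(-0.336895, -0.142755)  Y=(-0.334019, 0.165240)  product (0.136118, -0.007986)
  m=-1: Y*=(-0.204347, -0.041508)  Y=(0.181441, -0.042426)  product (-0.038838, 0.001138)
  m=+0: Y*=(0.308960, -0.000000)  Y=(0.321850, 0.000000)  product (0.099439, 0.000000)
  m=+1: Y*=(0.204347, -0.041508)  Y=(-0.181441, -0.042426)  product (-0.038838, -0.001138)
  m=+2: Y*=(-0.336895, 0.142755)  Y=(-0.334019, -0.165240)  product (0.136118, 0.007986)
  m=+3: Y*=(-0.020469, 0.014040)  Y=(0.001095, 0.000902)  product (-0.000035, -0.000003)
  m=+4: Y*=(0.281020, -0.290276)  Y=(0.237847, 0.311580)  product (0.157284, 0.018519)
  m=+5: Y*=(-0.240154, 0.375667)  Y=(0.184405, 0.410401)  product (-0.198460, -0.029284)
  m=+6: Y*=(0.099305, -0.257255)  Y=(0.054467, 0.279300)  product (0.077260, 0.013724)
  m=+7: Y*=(-0.018286, 0.107823)  Y=(-0.004260, 0.114773)  product (-0.012297, -0.002558)
  m=+8: Y*=(-0.000840, -0.025920)  Y=(-0.007292, 0.026680)  product (0.000698, 0.000167)
Total Σ_m = (0.342899, 0.000000). Multiply by 0.739198: (0.253470, 0.000000). P_8(cos γ) = 0.253470

0.253470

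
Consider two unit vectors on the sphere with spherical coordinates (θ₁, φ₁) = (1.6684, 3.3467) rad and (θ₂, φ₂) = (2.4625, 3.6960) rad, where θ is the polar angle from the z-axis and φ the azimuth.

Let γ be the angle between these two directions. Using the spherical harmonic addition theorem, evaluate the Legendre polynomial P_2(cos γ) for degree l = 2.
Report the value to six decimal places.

0.159709

Term-by-term m-sum for l=2 (normalisation 4π/5 = 2.513274):
  [-2]  conj(Y_{2,-2})(Ω₁) = (0.350863, 0.152586) ; Y_{2,-2}(Ω₂) = (0.067920, -0.136409) ; Δ = (0.044645, -0.037497)
  [-1]  conj(Y_{2,-1})(Ω₁) = (0.073355, 0.015260) ; Y_{2,-1}(Ω₂) = (0.321020, -0.198771) ; Δ = (0.026582, -0.009682)
  [+0]  conj(Y_{2,0})(Ω₁) = (-0.306406, -0.000000) ; Y_{2,0}(Ω₂) = (0.257523, 0.000000) ; Δ = (-0.078907, -0.000000)
  [+1]  conj(Y_{2,1})(Ω₁) = (-0.073355, 0.015260) ; Y_{2,1}(Ω₂) = (-0.321020, -0.198771) ; Δ = (0.026582, 0.009682)
  [+2]  conj(Y_{2,2})(Ω₁) = (0.350863, -0.152586) ; Y_{2,2}(Ω₂) = (0.067920, 0.136409) ; Δ = (0.044645, 0.037497)
Total Σ_m = (0.063546, 0.000000). Multiply by 2.513274: (0.159709, 0.000000). P_2(cos γ) = 0.159709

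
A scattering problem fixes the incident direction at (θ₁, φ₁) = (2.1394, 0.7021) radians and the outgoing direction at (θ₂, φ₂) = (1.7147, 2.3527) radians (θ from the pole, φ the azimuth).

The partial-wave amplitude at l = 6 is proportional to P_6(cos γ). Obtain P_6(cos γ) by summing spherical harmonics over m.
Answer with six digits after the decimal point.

Expand P_6 via completeness: Σ_{m} conj(Y_{6,m}) at Ω₁ times Y_{6,m} at Ω₂ —
  [-6]  conj(Y_{6,-6})(Ω₁) = (-0.082884, -0.151794) ; Y_{6,-6}(Ω₂) = (0.009516, -0.453788) ; Δ = (-0.069671, 0.036167)
  [-5]  conj(Y_{6,-5})(Ω₁) = (0.357077, 0.138048) ; Y_{6,-5}(Ω₂) = (-0.158265, -0.163895) ; Δ = (-0.033887, -0.080371)
  [-4]  conj(Y_{6,-4})(Ω₁) = (-0.372163, 0.128804) ; Y_{6,-4}(Ω₂) = (0.264805, 0.003702) ; Δ = (-0.099027, 0.032730)
  [-3]  conj(Y_{6,-3})(Ω₁) = (0.020270, -0.034163) ; Y_{6,-3}(Ω₂) = (0.179448, -0.175724) ; Δ = (-0.002366, -0.009692)
  [-2]  conj(Y_{6,-2})(Ω₁) = (-0.055407, -0.329499) ; Y_{6,-2}(Ω₂) = (-0.001435, 0.205357) ; Δ = (0.067745, -0.010905)
  [-1]  conj(Y_{6,-1})(Ω₁) = (0.131868, 0.111545) ; Y_{6,-1}(Ω₂) = (0.181154, 0.182425) ; Δ = (0.003540, 0.044263)
  [+0]  conj(Y_{6,0})(Ω₁) = (0.292013, -0.000000) ; Y_{6,0}(Ω₂) = (-0.188916, 0.000000) ; Δ = (-0.055166, 0.000000)
  [+1]  conj(Y_{6,1})(Ω₁) = (-0.131868, 0.111545) ; Y_{6,1}(Ω₂) = (-0.181154, 0.182425) ; Δ = (0.003540, -0.044263)
  [+2]  conj(Y_{6,2})(Ω₁) = (-0.055407, 0.329499) ; Y_{6,2}(Ω₂) = (-0.001435, -0.205357) ; Δ = (0.067745, 0.010905)
  [+3]  conj(Y_{6,3})(Ω₁) = (-0.020270, -0.034163) ; Y_{6,3}(Ω₂) = (-0.179448, -0.175724) ; Δ = (-0.002366, 0.009692)
  [+4]  conj(Y_{6,4})(Ω₁) = (-0.372163, -0.128804) ; Y_{6,4}(Ω₂) = (0.264805, -0.003702) ; Δ = (-0.099027, -0.032730)
  [+5]  conj(Y_{6,5})(Ω₁) = (-0.357077, 0.138048) ; Y_{6,5}(Ω₂) = (0.158265, -0.163895) ; Δ = (-0.033887, 0.080371)
  [+6]  conj(Y_{6,6})(Ω₁) = (-0.082884, 0.151794) ; Y_{6,6}(Ω₂) = (0.009516, 0.453788) ; Δ = (-0.069671, -0.036167)
Total Σ_m = (-0.322501, 0.000000). Multiply by 0.966644: (-0.311744, 0.000000). P_6(cos γ) = -0.311744

-0.311744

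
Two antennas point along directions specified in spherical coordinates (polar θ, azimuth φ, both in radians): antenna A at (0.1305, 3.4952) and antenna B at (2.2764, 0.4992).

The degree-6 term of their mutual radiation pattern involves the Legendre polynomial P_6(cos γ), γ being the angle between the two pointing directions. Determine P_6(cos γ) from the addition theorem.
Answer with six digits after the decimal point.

Expand P_6 via completeness: Σ_{m} conj(Y_{6,m}) at Ω₁ times Y_{6,m} at Ω₂ —
  [-6]  conj(Y_{6,-6})(Ω₁) = -0.000001+0.000002i ; Y_{6,-6}(Ω₂) = -0.092985-0.013710i ; Δ = +0.000000-0.000000i
  [-5]  conj(Y_{6,-5})(Ω₁) = +0.000012-0.000061i ; Y_{6,-5}(Ω₂) = +0.221553+0.166890i ; Δ = +0.000013-0.000011i
  [-4]  conj(Y_{6,-4})(Ω₁) = +0.000156+0.000992i ; Y_{6,-4}(Ω₂) = -0.179501-0.395556i ; Δ = +0.000364-0.000240i
  [-3]  conj(Y_{6,-3})(Ω₁) = -0.005429-0.009705i ; Y_{6,-3}(Ω₂) = -0.022156+0.302155i ; Δ = +0.003053-0.001425i
  [-2]  conj(Y_{6,-2})(Ω₁) = +0.063713+0.054455i ; Y_{6,-2}(Ω₂) = -0.074981+0.116366i ; Δ = -0.011114+0.003331i
  [-1]  conj(Y_{6,-1})(Ω₁) = -0.368999-0.136206i ; Y_{6,-1}(Ω₂) = +0.317828-0.173300i ; Δ = -0.140883+0.020658i
  [+0]  conj(Y_{6,0})(Ω₁) = +0.843080-0.000000i ; Y_{6,0}(Ω₂) = +0.039922+0.000000i ; Δ = +0.033657+0.000000i
  [+1]  conj(Y_{6,1})(Ω₁) = +0.368999-0.136206i ; Y_{6,1}(Ω₂) = -0.317828-0.173300i ; Δ = -0.140883-0.020658i
  [+2]  conj(Y_{6,2})(Ω₁) = +0.063713-0.054455i ; Y_{6,2}(Ω₂) = -0.074981-0.116366i ; Δ = -0.011114-0.003331i
  [+3]  conj(Y_{6,3})(Ω₁) = +0.005429-0.009705i ; Y_{6,3}(Ω₂) = +0.022156+0.302155i ; Δ = +0.003053+0.001425i
  [+4]  conj(Y_{6,4})(Ω₁) = +0.000156-0.000992i ; Y_{6,4}(Ω₂) = -0.179501+0.395556i ; Δ = +0.000364+0.000240i
  [+5]  conj(Y_{6,5})(Ω₁) = -0.000012-0.000061i ; Y_{6,5}(Ω₂) = -0.221553+0.166890i ; Δ = +0.000013+0.000011i
  [+6]  conj(Y_{6,6})(Ω₁) = -0.000001-0.000002i ; Y_{6,6}(Ω₂) = -0.092985+0.013710i ; Δ = +0.000000+0.000000i
Accumulated sum -0.263476-0.000000i; after 4π/(2l+1) scaling, -0.254688-0.000000i ⇒ P_6 = -0.254688

-0.254688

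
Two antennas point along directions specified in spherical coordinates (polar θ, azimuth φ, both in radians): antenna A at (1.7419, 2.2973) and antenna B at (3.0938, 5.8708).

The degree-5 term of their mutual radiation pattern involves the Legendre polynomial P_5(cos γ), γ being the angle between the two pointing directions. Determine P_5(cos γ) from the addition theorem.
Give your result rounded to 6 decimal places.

Addition theorem: P_5(cos γ) = (4π/11) Σ_m Y*_{lm}(Ω₁) Y_{lm}(Ω₂), m = −5…5:
  term(m=-5) = +0.000000+0.000000i   from Y*(Ω₁)=+0.203295-0.380292i, Y(Ω₂)=-0.000000+0.000000i
  term(m=-4) = -0.000000-0.000002i   from Y*(Ω₁)=+0.229119-0.054997i, Y(Ω₂)=+0.000001-0.000008i
  term(m=-3) = +0.000020-0.000071i   from Y*(Ω₁)=-0.200699-0.139888i, Y(Ω₂)=+0.000099+0.000284i
  term(m=-2) = -0.001280+0.001498i   from Y*(Ω₁)=-0.030065-0.254059i, Y(Ω₂)=-0.005227-0.005656i
  term(m=-1) = -0.021293+0.009815i   from Y*(Ω₁)=-0.128253+0.144324i, Y(Ω₂)=+0.111254+0.048670i
  term(m=+0) = +0.238499+0.000000i   from Y*(Ω₁)=-0.259339-0.000000i, Y(Ω₂)=-0.919642+0.000000i
  term(m=+1) = -0.021293-0.009815i   from Y*(Ω₁)=+0.128253+0.144324i, Y(Ω₂)=-0.111254+0.048670i
  term(m=+2) = -0.001280-0.001498i   from Y*(Ω₁)=-0.030065+0.254059i, Y(Ω₂)=-0.005227+0.005656i
  term(m=+3) = +0.000020+0.000071i   from Y*(Ω₁)=+0.200699-0.139888i, Y(Ω₂)=-0.000099+0.000284i
  term(m=+4) = -0.000000+0.000002i   from Y*(Ω₁)=+0.229119+0.054997i, Y(Ω₂)=+0.000001+0.000008i
  term(m=+5) = +0.000000-0.000000i   from Y*(Ω₁)=-0.203295-0.380292i, Y(Ω₂)=+0.000000+0.000000i
Accumulated sum +0.193393+0.000000i; after 4π/(2l+1) scaling, +0.220932+0.000000i ⇒ P_5 = 0.220932

0.220932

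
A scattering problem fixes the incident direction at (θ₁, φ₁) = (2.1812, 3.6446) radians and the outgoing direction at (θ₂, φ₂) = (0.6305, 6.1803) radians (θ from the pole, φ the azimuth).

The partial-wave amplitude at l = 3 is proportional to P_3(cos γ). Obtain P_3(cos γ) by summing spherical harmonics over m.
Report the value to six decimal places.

-0.300484

Expand P_3 via completeness: Σ_{m} conj(Y_{3,m}) at Ω₁ times Y_{3,m} at Ω₂ —
  [-3]  conj(Y_{3,-3})(Ω₁) = -0.01417 - 0.22912j ; Y_{3,-3}(Ω₂) = 0.08145 + 0.02597j ; Δ = 0.00480 - 0.01903j
  [-2]  conj(Y_{3,-2})(Ω₁) = -0.21052 - 0.33225j ; Y_{3,-2}(Ω₂) = 0.28086 + 0.05862j ; Δ = -0.03965 - 0.10566j
  [-1]  conj(Y_{3,-1})(Ω₁) = -0.14914 - 0.08206j ; Y_{3,-1}(Ω₂) = 0.42873 + 0.04427j ; Δ = -0.06031 - 0.04178j
  [+0]  conj(Y_{3,0})(Ω₁) = 0.29031 + 0.00000j ; Y_{3,0}(Ω₂) = 0.07902 + 0.00000j ; Δ = 0.02294 + 0.00000j
  [+1]  conj(Y_{3,1})(Ω₁) = 0.14914 - 0.08206j ; Y_{3,1}(Ω₂) = -0.42873 + 0.04427j ; Δ = -0.06031 + 0.04178j
  [+2]  conj(Y_{3,2})(Ω₁) = -0.21052 + 0.33225j ; Y_{3,2}(Ω₂) = 0.28086 - 0.05862j ; Δ = -0.03965 + 0.10566j
  [+3]  conj(Y_{3,3})(Ω₁) = 0.01417 - 0.22912j ; Y_{3,3}(Ω₂) = -0.08145 + 0.02597j ; Δ = 0.00480 + 0.01903j
Accumulated sum -0.16738 - 0.00000j; after 4π/(2l+1) scaling, -0.30048 - 0.00000j ⇒ P_3 = -0.300484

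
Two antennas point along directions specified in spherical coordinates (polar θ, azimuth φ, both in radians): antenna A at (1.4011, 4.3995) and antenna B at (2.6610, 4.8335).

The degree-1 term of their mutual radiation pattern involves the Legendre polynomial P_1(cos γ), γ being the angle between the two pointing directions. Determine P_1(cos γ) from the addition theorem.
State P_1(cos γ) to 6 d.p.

Addition theorem: P_1(cos γ) = (4π/3) Σ_m Y*_{lm}(Ω₁) Y_{lm}(Ω₂), m = −1…1:
  term(m=-1) = +0.049348-0.022872i   from Y*(Ω₁)=-0.104819-0.323998i, Y(Ω₂)=+0.019297+0.158554i
  term(m=+0) = -0.035751+0.000000i   from Y*(Ω₁)=+0.082517-0.000000i, Y(Ω₂)=-0.433254+0.000000i
  term(m=+1) = +0.049348+0.022872i   from Y*(Ω₁)=+0.104819-0.323998i, Y(Ω₂)=-0.019297+0.158554i
Σ over m = +0.062946+0.000000i; ×(4π/3) → +0.263668+0.000000i. Real part: 0.263668

0.263668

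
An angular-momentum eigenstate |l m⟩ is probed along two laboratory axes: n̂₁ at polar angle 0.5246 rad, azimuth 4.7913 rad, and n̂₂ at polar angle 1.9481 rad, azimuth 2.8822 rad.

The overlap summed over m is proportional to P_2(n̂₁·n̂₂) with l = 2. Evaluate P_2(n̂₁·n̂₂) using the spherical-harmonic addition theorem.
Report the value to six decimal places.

Summing Y*_{l m}(θ₁,φ₁)·Y_{l m}(θ₂,φ₂) over m ∈ [−2, 2]; prefactor 4π/(2·2+1) = 2.513274:
  [-2]  conj(Y_{2,-2})(Ω₁) = -0.095699-0.015230i ; Y_{2,-2}(Ω₂) = +0.289919+0.165529i ; Δ = -0.025224-0.020257i
  [-1]  conj(Y_{2,-1})(Ω₁) = +0.026401-0.333867i ; Y_{2,-1}(Ω₂) = +0.255747+0.067868i ; Δ = +0.029411-0.083594i
  [+0]  conj(Y_{2,0})(Ω₁) = +0.393419-0.000000i ; Y_{2,0}(Ω₂) = -0.186968+0.000000i ; Δ = -0.073557+0.000000i
  [+1]  conj(Y_{2,1})(Ω₁) = -0.026401-0.333867i ; Y_{2,1}(Ω₂) = -0.255747+0.067868i ; Δ = +0.029411+0.083594i
  [+2]  conj(Y_{2,2})(Ω₁) = -0.095699+0.015230i ; Y_{2,2}(Ω₂) = +0.289919-0.165529i ; Δ = -0.025224+0.020257i
Σ over m = -0.065183+0.000000i; ×(4π/5) → -0.163823+0.000000i. Real part: -0.163823

-0.163823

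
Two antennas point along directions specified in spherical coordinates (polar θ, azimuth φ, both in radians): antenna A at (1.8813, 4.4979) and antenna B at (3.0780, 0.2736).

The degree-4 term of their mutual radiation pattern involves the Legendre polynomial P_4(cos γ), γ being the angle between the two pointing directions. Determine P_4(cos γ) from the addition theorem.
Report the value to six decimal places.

0.113799

Expand P_4 via completeness: Σ_{m} conj(Y_{4,m}) at Ω₁ times Y_{4,m} at Ω₂ —
  [-4]  conj(Y_{4,-4})(Ω₁) = +0.237897-0.275191i ; Y_{4,-4}(Ω₂) = +0.000003-0.000006i ; Δ = -0.000001-0.000002i
  [-3]  conj(Y_{4,-3})(Ω₁) = -0.198082-0.264128i ; Y_{4,-3}(Ω₂) = -0.000219+0.000235i ; Δ = +0.000105+0.000011i
  [-2]  conj(Y_{4,-2})(Ω₁) = +0.095576-0.043715i ; Y_{4,-2}(Ω₂) = +0.006890-0.004198i ; Δ = +0.000475-0.000702i
  [-1]  conj(Y_{4,-1})(Ω₁) = -0.068742-0.315561i ; Y_{4,-1}(Ω₂) = -0.114735+0.032199i ; Δ = +0.018048+0.033992i
  [+0]  conj(Y_{4,0})(Ω₁) = +0.053360-0.000000i ; Y_{4,0}(Ω₂) = +0.829256+0.000000i ; Δ = +0.044249+0.000000i
  [+1]  conj(Y_{4,1})(Ω₁) = +0.068742-0.315561i ; Y_{4,1}(Ω₂) = +0.114735+0.032199i ; Δ = +0.018048-0.033992i
  [+2]  conj(Y_{4,2})(Ω₁) = +0.095576+0.043715i ; Y_{4,2}(Ω₂) = +0.006890+0.004198i ; Δ = +0.000475+0.000702i
  [+3]  conj(Y_{4,3})(Ω₁) = +0.198082-0.264128i ; Y_{4,3}(Ω₂) = +0.000219+0.000235i ; Δ = +0.000105-0.000011i
  [+4]  conj(Y_{4,4})(Ω₁) = +0.237897+0.275191i ; Y_{4,4}(Ω₂) = +0.000003+0.000006i ; Δ = -0.000001+0.000002i
Σ over m = +0.081503-0.000000i; ×(4π/9) → +0.113799-0.000000i. Real part: 0.113799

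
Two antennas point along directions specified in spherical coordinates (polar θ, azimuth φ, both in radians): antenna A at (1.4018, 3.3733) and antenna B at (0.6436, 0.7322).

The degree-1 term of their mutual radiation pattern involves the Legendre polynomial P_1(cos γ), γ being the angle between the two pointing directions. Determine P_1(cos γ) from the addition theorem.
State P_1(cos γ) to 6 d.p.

-0.384433

Summing Y*_{l m}(θ₁,φ₁)·Y_{l m}(θ₂,φ₂) over m ∈ [−1, 1]; prefactor 4π/(2·1+1) = 4.188790:
  m=-1: -0.33147 - 0.07821j × 0.15419 - 0.13860j = -0.06195 + 0.03388j  (running Σ = -0.06195 + 0.03388j)
  m=0: 0.08218 + 0.00000j × 0.39085 + 0.00000j = 0.03212 + 0.00000j  (running Σ = -0.02983 + 0.03388j)
  m=1: 0.33147 - 0.07821j × -0.15419 - 0.13860j = -0.06195 - 0.03388j  (running Σ = -0.09178 + 0.00000j)
Σ over m = -0.09178 + 0.00000j; ×(4π/3) → -0.38443 + 0.00000j. Real part: -0.384433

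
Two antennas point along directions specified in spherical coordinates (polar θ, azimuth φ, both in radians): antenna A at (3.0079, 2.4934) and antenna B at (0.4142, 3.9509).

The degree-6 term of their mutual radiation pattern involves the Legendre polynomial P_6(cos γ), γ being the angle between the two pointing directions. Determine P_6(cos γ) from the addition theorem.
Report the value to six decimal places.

-0.234395

Term-by-term m-sum for l=6 (normalisation 4π/13 = 0.966644):
  term(m=-6) = -0.00000 - 0.00000j   from Y*(Ω₁)=-0.00000 + 0.00000j, Y(Ω₂)=0.00029 + 0.00203j
  term(m=-5) = -0.00000 + 0.00000j   from Y*(Ω₁)=-0.00007 + 0.00001j, Y(Ω₂)=0.00999 - 0.01272j
  term(m=-4) = 0.00008 + 0.00004j   from Y*(Ω₁)=-0.00094 - 0.00058j, Y(Ω₂)=-0.07657 + 0.00735j
  term(m=-3) = 0.00096 - 0.00272j   from Y*(Ω₁)=-0.00436 - 0.01111j, Y(Ω₂)=0.18273 + 0.15823j
  term(m=-2) = -0.04099 - 0.00945j   from Y*(Ω₁)=0.02377 - 0.08443j, Y(Ω₂)=-0.02292 - 0.47904j
  term(m=-1) = -0.02089 + 0.18359j   from Y*(Ω₁)=0.31979 - 0.24219j, Y(Ω₂)=-0.31783 + 0.33340j
  term(m=+0) = -0.12080 + 0.00000j   from Y*(Ω₁)=0.83486 + 0.00000j, Y(Ω₂)=-0.14469 + 0.00000j
  term(m=+1) = -0.02089 - 0.18359j   from Y*(Ω₁)=-0.31979 - 0.24219j, Y(Ω₂)=0.31783 + 0.33340j
  term(m=+2) = -0.04099 + 0.00945j   from Y*(Ω₁)=0.02377 + 0.08443j, Y(Ω₂)=-0.02292 + 0.47904j
  term(m=+3) = 0.00096 + 0.00272j   from Y*(Ω₁)=0.00436 - 0.01111j, Y(Ω₂)=-0.18273 + 0.15823j
  term(m=+4) = 0.00008 - 0.00004j   from Y*(Ω₁)=-0.00094 + 0.00058j, Y(Ω₂)=-0.07657 - 0.00735j
  term(m=+5) = -0.00000 - 0.00000j   from Y*(Ω₁)=0.00007 + 0.00001j, Y(Ω₂)=-0.00999 - 0.01272j
  term(m=+6) = -0.00000 + 0.00000j   from Y*(Ω₁)=-0.00000 - 0.00000j, Y(Ω₂)=0.00029 - 0.00203j
Total Σ_m = -0.24248 - 0.00000j. Multiply by 0.966644: -0.23439 - 0.00000j. P_6(cos γ) = -0.234395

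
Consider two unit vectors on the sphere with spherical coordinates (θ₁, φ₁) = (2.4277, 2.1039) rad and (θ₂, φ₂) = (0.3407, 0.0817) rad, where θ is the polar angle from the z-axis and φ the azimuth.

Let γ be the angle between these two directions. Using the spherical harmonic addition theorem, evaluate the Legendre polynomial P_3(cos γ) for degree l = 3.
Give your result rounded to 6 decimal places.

Summing Y*_{l m}(θ₁,φ₁)·Y_{l m}(θ₂,φ₂) over m ∈ [−3, 3]; prefactor 4π/(2·3+1) = 1.795196:
  [-3]  conj(Y_{3,-3})(Ω₁) = 0.11708 + 0.00334j ; Y_{3,-3}(Ω₂) = 0.01510 - 0.00378j ; Δ = 0.00178 - 0.00039j
  [-2]  conj(Y_{3,-2})(Ω₁) = 0.16010 + 0.28990j ; Y_{3,-2}(Ω₂) = 0.10612 - 0.01750j ; Δ = 0.02206 + 0.02796j
  [-1]  conj(Y_{3,-1})(Ω₁) = -0.19963 + 0.33831j ; Y_{3,-1}(Ω₂) = 0.37043 - 0.03033j ; Δ = -0.06369 + 0.13138j
  [+0]  conj(Y_{3,0})(Ω₁) = 0.04053 + 0.00000j ; Y_{3,0}(Ω₂) = 0.50709 + 0.00000j ; Δ = 0.02055 + 0.00000j
  [+1]  conj(Y_{3,1})(Ω₁) = 0.19963 + 0.33831j ; Y_{3,1}(Ω₂) = -0.37043 - 0.03033j ; Δ = -0.06369 - 0.13138j
  [+2]  conj(Y_{3,2})(Ω₁) = 0.16010 - 0.28990j ; Y_{3,2}(Ω₂) = 0.10612 + 0.01750j ; Δ = 0.02206 - 0.02796j
  [+3]  conj(Y_{3,3})(Ω₁) = -0.11708 + 0.00334j ; Y_{3,3}(Ω₂) = -0.01510 - 0.00378j ; Δ = 0.00178 + 0.00039j
Accumulated sum -0.05914 - 0.00000j; after 4π/(2l+1) scaling, -0.10617 - 0.00000j ⇒ P_3 = -0.106170

-0.106170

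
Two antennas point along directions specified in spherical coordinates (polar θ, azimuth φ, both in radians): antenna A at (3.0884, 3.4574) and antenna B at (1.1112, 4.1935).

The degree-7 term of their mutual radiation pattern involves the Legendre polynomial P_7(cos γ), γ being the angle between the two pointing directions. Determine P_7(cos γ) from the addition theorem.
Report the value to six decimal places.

Expand P_7 via completeness: Σ_{m} conj(Y_{7,m}) at Ω₁ times Y_{7,m} at Ω₂ —
  term(m=-7) = (0.000000, 0.000000)   from Y*(Ω₁)=(0.000000, -0.000000), Y(Ω₂)=(-0.109430, 0.204848)
  term(m=-6) = (0.000000, -0.000000)   from Y*(Ω₁)=(0.000000, -0.000000), Y(Ω₂)=(0.429927, -0.012152)
  term(m=-5) = (-0.000001, 0.000000)   from Y*(Ω₁)=(0.000000, -0.000002), Y(Ω₂)=(-0.171975, -0.282301)
  term(m=-4) = (-0.000005, -0.000001)   from Y*(Ω₁)=(-0.000018, -0.000056), Y(Ω₂)=(0.044893, -0.081255)
  term(m=-3) = (0.000278, 0.000376)   from Y*(Ω₁)=(-0.000771, -0.001072), Y(Ω₂)=(-0.354381, 0.005008)
  term(m=-2) = (0.000128, -0.001289)   from Y*(Ω₁)=(-0.016932, -0.012388), Y(Ω₂)=(0.031383, 0.053194)
  term(m=-1) = (0.051260, -0.046440)   from Y*(Ω₁)=(-0.202676, -0.066223), Y(Ω₂)=(-0.160874, 0.281697)
  term(m=+0) = (-0.108706, -0.000000)   from Y*(Ω₁)=(-1.049692, -0.000000), Y(Ω₂)=(0.103560, 0.000000)
  term(m=+1) = (0.051260, 0.046440)   from Y*(Ω₁)=(0.202676, -0.066223), Y(Ω₂)=(0.160874, 0.281697)
  term(m=+2) = (0.000128, 0.001289)   from Y*(Ω₁)=(-0.016932, 0.012388), Y(Ω₂)=(0.031383, -0.053194)
  term(m=+3) = (0.000278, -0.000376)   from Y*(Ω₁)=(0.000771, -0.001072), Y(Ω₂)=(0.354381, 0.005008)
  term(m=+4) = (-0.000005, 0.000001)   from Y*(Ω₁)=(-0.000018, 0.000056), Y(Ω₂)=(0.044893, 0.081255)
  term(m=+5) = (-0.000001, -0.000000)   from Y*(Ω₁)=(-0.000000, -0.000002), Y(Ω₂)=(0.171975, -0.282301)
  term(m=+6) = (0.000000, 0.000000)   from Y*(Ω₁)=(0.000000, 0.000000), Y(Ω₂)=(0.429927, 0.012152)
  term(m=+7) = (0.000000, -0.000000)   from Y*(Ω₁)=(-0.000000, -0.000000), Y(Ω₂)=(0.109430, 0.204848)
Total Σ_m = (-0.005386, -0.000000). Multiply by 0.837758: (-0.004512, -0.000000). P_7(cos γ) = -0.004512

-0.004512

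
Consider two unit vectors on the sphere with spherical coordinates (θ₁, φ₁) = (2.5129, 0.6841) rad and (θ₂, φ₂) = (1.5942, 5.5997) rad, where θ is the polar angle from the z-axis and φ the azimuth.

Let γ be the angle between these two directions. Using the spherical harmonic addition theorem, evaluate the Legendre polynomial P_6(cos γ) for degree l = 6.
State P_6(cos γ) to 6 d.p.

-0.195239

Addition theorem: P_6(cos γ) = (4π/13) Σ_m Y*_{lm}(Ω₁) Y_{lm}(Ω₂), m = −6…6:
  m=-6: Y*=-0.01141 - 0.01640j  Y=-0.27687 - 0.39490j  product -0.00332 + 0.00905j
  m=-5: Y*=0.09153 + 0.02621j  Y=0.03763 + 0.01065j  product 0.00316 + 0.00196j
  m=-4: Y*=-0.24299 + 0.10422j  Y=0.32522 - 0.14044j  product -0.06439 + 0.06802j
  m=-3: Y*=0.20821 - 0.39847j  Y=-0.02104 + 0.04046j  product 0.01174 + 0.01681j
  m=-2: Y*=0.07585 + 0.36924j  Y=0.06524 + 0.31564j  product -0.11160 + 0.04803j
  m=-1: Y*=0.07644 + 0.06234j  Y=-0.03724 - 0.03033j  product -0.00096 - 0.00464j
  m=+0: Y*=-0.40973 + 0.00000j  Y=-0.31420 + 0.00000j  product 0.12874 + 0.00000j
  m=+1: Y*=-0.07644 + 0.06234j  Y=0.03724 - 0.03033j  product -0.00096 + 0.00464j
  m=+2: Y*=0.07585 - 0.36924j  Y=0.06524 - 0.31564j  product -0.11160 - 0.04803j
  m=+3: Y*=-0.20821 - 0.39847j  Y=0.02104 + 0.04046j  product 0.01174 - 0.01681j
  m=+4: Y*=-0.24299 - 0.10422j  Y=0.32522 + 0.14044j  product -0.06439 - 0.06802j
  m=+5: Y*=-0.09153 + 0.02621j  Y=-0.03763 + 0.01065j  product 0.00316 - 0.00196j
  m=+6: Y*=-0.01141 + 0.01640j  Y=-0.27687 + 0.39490j  product -0.00332 - 0.00905j
Accumulated sum -0.20198 - 0.00000j; after 4π/(2l+1) scaling, -0.19524 - 0.00000j ⇒ P_6 = -0.195239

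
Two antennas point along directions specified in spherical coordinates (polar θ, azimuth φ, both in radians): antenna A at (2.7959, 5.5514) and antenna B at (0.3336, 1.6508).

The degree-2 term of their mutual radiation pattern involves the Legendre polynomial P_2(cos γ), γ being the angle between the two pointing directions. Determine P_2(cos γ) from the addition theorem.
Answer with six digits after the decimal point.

0.909814

Expand P_2 via completeness: Σ_{m} conj(Y_{2,m}) at Ω₁ times Y_{2,m} at Ω₂ —
  [-2]  conj(Y_{2,-2})(Ω₁) = +0.004746-0.044097i ; Y_{2,-2}(Ω₂) = -0.040888+0.006599i ; Δ = +0.000097+0.001834i
  [-1]  conj(Y_{2,-1})(Ω₁) = -0.183236+0.164571i ; Y_{2,-1}(Ω₂) = -0.019102-0.238258i ; Δ = +0.042711+0.040514i
  [+0]  conj(Y_{2,0})(Ω₁) = +0.522145-0.000000i ; Y_{2,0}(Ω₂) = +0.529333+0.000000i ; Δ = +0.276389+0.000000i
  [+1]  conj(Y_{2,1})(Ω₁) = +0.183236+0.164571i ; Y_{2,1}(Ω₂) = +0.019102-0.238258i ; Δ = +0.042711-0.040514i
  [+2]  conj(Y_{2,2})(Ω₁) = +0.004746+0.044097i ; Y_{2,2}(Ω₂) = -0.040888-0.006599i ; Δ = +0.000097-0.001834i
Accumulated sum +0.362003-0.000000i; after 4π/(2l+1) scaling, +0.909814-0.000000i ⇒ P_2 = 0.909814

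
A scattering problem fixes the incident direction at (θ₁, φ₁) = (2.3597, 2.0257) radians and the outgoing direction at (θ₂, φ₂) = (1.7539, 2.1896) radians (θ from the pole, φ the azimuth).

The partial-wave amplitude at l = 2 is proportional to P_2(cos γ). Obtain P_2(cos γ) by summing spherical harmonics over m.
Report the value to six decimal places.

0.490872

Expand P_2 via completeness: Σ_{m} conj(Y_{2,m}) at Ω₁ times Y_{2,m} at Ω₂ —
  m=-2: -0.11774 - 0.15139j × -0.12215 + 0.35293j = 0.06781 - 0.02306j  (running Σ = 0.06781 - 0.02306j)
  m=-1: 0.16972 - 0.34698j × 0.08023 + 0.11267j = 0.05271 - 0.00872j  (running Σ = 0.12052 - 0.03178j)
  m=0: 0.16101 + 0.00000j × -0.28402 + 0.00000j = -0.04573 + 0.00000j  (running Σ = 0.07479 - 0.03178j)
  m=1: -0.16972 - 0.34698j × -0.08023 + 0.11267j = 0.05271 + 0.00872j  (running Σ = 0.12750 - 0.02306j)
  m=2: -0.11774 + 0.15139j × -0.12215 - 0.35293j = 0.06781 + 0.02306j  (running Σ = 0.19531 + 0.00000j)
Accumulated sum 0.19531 + 0.00000j; after 4π/(2l+1) scaling, 0.49087 + 0.00000j ⇒ P_2 = 0.490872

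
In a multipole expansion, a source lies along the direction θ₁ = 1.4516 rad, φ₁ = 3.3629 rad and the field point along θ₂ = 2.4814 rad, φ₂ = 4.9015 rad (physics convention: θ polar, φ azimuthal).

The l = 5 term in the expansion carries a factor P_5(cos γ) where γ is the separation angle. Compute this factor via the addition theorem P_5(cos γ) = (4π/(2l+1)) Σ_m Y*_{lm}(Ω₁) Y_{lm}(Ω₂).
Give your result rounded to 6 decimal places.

-0.135786

Summing Y*_{l m}(θ₁,φ₁)·Y_{l m}(θ₂,φ₂) over m ∈ [−5, 5]; prefactor 4π/(2·5+1) = 1.142397:
  m=-5: -0.200551-0.400490i × +0.032645+0.023565i = +0.002891-0.017800i  (running Σ = +0.002891-0.017800i)
  m=-4: +0.107396+0.131305i × -0.119263+0.112549i = -0.027587-0.003573i  (running Σ = -0.024696-0.021373i)
  m=-3: +0.232759+0.182112i × -0.197891-0.310557i = +0.010495-0.108323i  (running Σ = -0.014201-0.129696i)
  m=-2: -0.171920-0.081487i × +0.407855-0.162062i = -0.083325-0.005373i  (running Σ = -0.097525-0.135069i)
  m=-1: -0.250136-0.056279i × +0.016235+0.084823i = +0.000713-0.022131i  (running Σ = -0.096812-0.157200i)
  m=0: +0.195015-0.000000i × +0.383376+0.000000i = +0.074764+0.000000i  (running Σ = -0.022048-0.157200i)
  m=1: +0.250136-0.056279i × -0.016235+0.084823i = +0.000713+0.022131i  (running Σ = -0.021335-0.135069i)
  m=2: -0.171920+0.081487i × +0.407855+0.162062i = -0.083325+0.005373i  (running Σ = -0.104660-0.129696i)
  m=3: -0.232759+0.182112i × +0.197891-0.310557i = +0.010495+0.108323i  (running Σ = -0.094164-0.021373i)
  m=4: +0.107396-0.131305i × -0.119263-0.112549i = -0.027587+0.003573i  (running Σ = -0.121751-0.017800i)
  m=5: +0.200551-0.400490i × -0.032645+0.023565i = +0.002891+0.017800i  (running Σ = -0.118861-0.000000i)
Accumulated sum -0.118861-0.000000i; after 4π/(2l+1) scaling, -0.135786-0.000000i ⇒ P_5 = -0.135786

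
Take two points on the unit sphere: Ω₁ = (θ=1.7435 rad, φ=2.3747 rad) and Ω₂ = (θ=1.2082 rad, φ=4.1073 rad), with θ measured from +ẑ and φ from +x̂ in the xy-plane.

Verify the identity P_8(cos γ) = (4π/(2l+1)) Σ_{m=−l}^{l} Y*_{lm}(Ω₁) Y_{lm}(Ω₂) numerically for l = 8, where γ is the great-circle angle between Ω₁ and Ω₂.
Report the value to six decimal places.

Addition theorem: P_8(cos γ) = (4π/17) Σ_m Y*_{lm}(Ω₁) Y_{lm}(Ω₂), m = −8…8:
  [-8]  conj(Y_{8,-8})(Ω₁) = (0.452187, 0.067437) ; Y_{8,-8}(Ω₂) = (0.038521, -0.298537) ; Δ = (0.037551, -0.132397)
  [-7]  conj(Y_{8,-7})(Ω₁) = (0.194546, 0.252823) ; Y_{8,-7}(Ω₂) = (-0.405841, 0.209620) ; Δ = (-0.131951, -0.061826)
  [-6]  conj(Y_{8,-6})(Ω₁) = (0.021235, -0.190463) ; Y_{8,-6}(Ω₂) = (0.196963, 0.104790) ; Δ = (0.024141, -0.035289)
  [-5]  conj(Y_{8,-5})(Ω₁) = (0.255072, -0.211754) ; Y_{8,-5}(Ω₂) = (0.026576, 0.227783) ; Δ = (0.055013, 0.052474)
  [-4]  conj(Y_{8,-4})(Ω₁) = (-0.091785, -0.006807) ; Y_{8,-4}(Ω₂) = (0.241184, -0.212063) ; Δ = (-0.023581, 0.017823)
  [-3]  conj(Y_{8,-3})(Ω₁) = (-0.216840, -0.242360) ; Y_{8,-3}(Ω₂) = (0.085054, 0.021218) ; Δ = (-0.013301, -0.025215)
  [-2]  conj(Y_{8,-2})(Ω₁) = (-0.001697, 0.045825) ; Y_{8,-2}(Ω₂) = (-0.116713, -0.309495) ; Δ = (0.014381, -0.004823)
  [-1]  conj(Y_{8,-1})(Ω₁) = (-0.230135, 0.221771) ; Y_{8,-1}(Ω₂) = (0.014293, -0.020665) ; Δ = (0.001294, 0.007926)
  [+0]  conj(Y_{8,0})(Ω₁) = (0.032075, -0.000000) ; Y_{8,0}(Ω₂) = (-0.328391, 0.000000) ; Δ = (-0.010533, 0.000000)
  [+1]  conj(Y_{8,1})(Ω₁) = (0.230135, 0.221771) ; Y_{8,1}(Ω₂) = (-0.014293, -0.020665) ; Δ = (0.001294, -0.007926)
  [+2]  conj(Y_{8,2})(Ω₁) = (-0.001697, -0.045825) ; Y_{8,2}(Ω₂) = (-0.116713, 0.309495) ; Δ = (0.014381, 0.004823)
  [+3]  conj(Y_{8,3})(Ω₁) = (0.216840, -0.242360) ; Y_{8,3}(Ω₂) = (-0.085054, 0.021218) ; Δ = (-0.013301, 0.025215)
  [+4]  conj(Y_{8,4})(Ω₁) = (-0.091785, 0.006807) ; Y_{8,4}(Ω₂) = (0.241184, 0.212063) ; Δ = (-0.023581, -0.017823)
  [+5]  conj(Y_{8,5})(Ω₁) = (-0.255072, -0.211754) ; Y_{8,5}(Ω₂) = (-0.026576, 0.227783) ; Δ = (0.055013, -0.052474)
  [+6]  conj(Y_{8,6})(Ω₁) = (0.021235, 0.190463) ; Y_{8,6}(Ω₂) = (0.196963, -0.104790) ; Δ = (0.024141, 0.035289)
  [+7]  conj(Y_{8,7})(Ω₁) = (-0.194546, 0.252823) ; Y_{8,7}(Ω₂) = (0.405841, 0.209620) ; Δ = (-0.131951, 0.061826)
  [+8]  conj(Y_{8,8})(Ω₁) = (0.452187, -0.067437) ; Y_{8,8}(Ω₂) = (0.038521, 0.298537) ; Δ = (0.037551, 0.132397)
Total Σ_m = (-0.083440, 0.000000). Multiply by 0.739198: (-0.061678, 0.000000). P_8(cos γ) = -0.061678

-0.061678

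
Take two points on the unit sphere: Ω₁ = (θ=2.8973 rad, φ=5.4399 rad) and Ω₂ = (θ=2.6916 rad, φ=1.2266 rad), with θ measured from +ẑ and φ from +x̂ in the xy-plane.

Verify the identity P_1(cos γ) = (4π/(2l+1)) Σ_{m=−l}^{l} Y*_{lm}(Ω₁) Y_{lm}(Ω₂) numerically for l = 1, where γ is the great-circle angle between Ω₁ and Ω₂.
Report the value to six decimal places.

Addition theorem: P_1(cos γ) = (4π/3) Σ_m Y*_{lm}(Ω₁) Y_{lm}(Ω₂), m = −1…1:
  [-1]  conj(Y_{1,-1})(Ω₁) = +0.055572-0.062409i ; Y_{1,-1}(Ω₂) = +0.050709-0.141462i ; Δ = -0.006010-0.011026i
  [+0]  conj(Y_{1,0})(Ω₁) = -0.474095-0.000000i ; Y_{1,0}(Ω₂) = -0.439962+0.000000i ; Δ = +0.208584+0.000000i
  [+1]  conj(Y_{1,1})(Ω₁) = -0.055572-0.062409i ; Y_{1,1}(Ω₂) = -0.050709-0.141462i ; Δ = -0.006010+0.011026i
Σ over m = +0.196563+0.000000i; ×(4π/3) → +0.823362+0.000000i. Real part: 0.823362

0.823362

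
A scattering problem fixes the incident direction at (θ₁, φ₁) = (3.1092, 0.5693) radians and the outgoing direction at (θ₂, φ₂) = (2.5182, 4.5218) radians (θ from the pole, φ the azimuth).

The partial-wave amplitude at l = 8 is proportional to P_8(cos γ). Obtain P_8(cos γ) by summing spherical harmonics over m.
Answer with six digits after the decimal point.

Term-by-term m-sum for l=8 (normalisation 4π/17 = 0.739198):
  m=-8: Y*=-0.000000-0.000000i  Y=+0.000320+0.006947i  product +0.000000-0.000000i
  m=-7: Y*=+0.000000+0.000000i  Y=-0.037607+0.009071i  product -0.000000-0.000000i
  m=-6: Y*=-0.000000-0.000000i  Y=-0.054880-0.120533i  product +0.000000+0.000000i
  m=-5: Y*=+0.000000-0.000000i  Y=+0.251347-0.178625i  product +0.000000-0.000000i
  m=-4: Y*=-0.000010+0.000011i  Y=+0.344008+0.328509i  product -0.000007+0.000001i
  m=-3: Y*=+0.000065-0.000468i  Y=-0.214371+0.333151i  product +0.000142+0.000122i
  m=-2: Y*=+0.004509+0.009774i  Y=+0.043276+0.017344i  product +0.000026+0.000501i
  m=-1: Y*=-0.133379-0.085360i  Y=-0.078745+0.408150i  product +0.045343-0.047717i
  m=+0: Y*=+1.141241-0.000000i  Y=-0.090288+0.000000i  product -0.103041+0.000000i
  m=+1: Y*=+0.133379-0.085360i  Y=+0.078745+0.408150i  product +0.045343+0.047717i
  m=+2: Y*=+0.004509-0.009774i  Y=+0.043276-0.017344i  product +0.000026-0.000501i
  m=+3: Y*=-0.000065-0.000468i  Y=+0.214371+0.333151i  product +0.000142-0.000122i
  m=+4: Y*=-0.000010-0.000011i  Y=+0.344008-0.328509i  product -0.000007-0.000001i
  m=+5: Y*=-0.000000-0.000000i  Y=-0.251347-0.178625i  product +0.000000+0.000000i
  m=+6: Y*=-0.000000+0.000000i  Y=-0.054880+0.120533i  product +0.000000-0.000000i
  m=+7: Y*=-0.000000+0.000000i  Y=+0.037607+0.009071i  product -0.000000+0.000000i
  m=+8: Y*=-0.000000+0.000000i  Y=+0.000320-0.006947i  product +0.000000+0.000000i
Accumulated sum -0.012034-0.000000i; after 4π/(2l+1) scaling, -0.008895-0.000000i ⇒ P_8 = -0.008895

-0.008895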